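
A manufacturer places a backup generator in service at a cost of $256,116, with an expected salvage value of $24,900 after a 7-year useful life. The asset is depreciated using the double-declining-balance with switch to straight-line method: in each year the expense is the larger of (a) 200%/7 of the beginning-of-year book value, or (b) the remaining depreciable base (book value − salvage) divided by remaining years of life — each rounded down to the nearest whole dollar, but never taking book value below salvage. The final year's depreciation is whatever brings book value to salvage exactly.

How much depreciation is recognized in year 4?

$26,668

Depreciable base = $256,116 − $24,900 = $231,216.
Year 1: DB = ⌊$256,116 × 200%/7⌋ = $73,176; SL = ⌊$231,216/7⌋ = $33,030 → take DB $73,176. Book value $182,940.
Year 2: DB = ⌊$182,940 × 200%/7⌋ = $52,268; SL = ⌊$158,040/6⌋ = $26,340 → take DB $52,268. Book value $130,672.
Year 3: DB = ⌊$130,672 × 200%/7⌋ = $37,334; SL = ⌊$105,772/5⌋ = $21,154 → take DB $37,334. Book value $93,338.
Year 4: DB = ⌊$93,338 × 200%/7⌋ = $26,668; SL = ⌊$68,438/4⌋ = $17,109 → take DB $26,668. Book value $66,670.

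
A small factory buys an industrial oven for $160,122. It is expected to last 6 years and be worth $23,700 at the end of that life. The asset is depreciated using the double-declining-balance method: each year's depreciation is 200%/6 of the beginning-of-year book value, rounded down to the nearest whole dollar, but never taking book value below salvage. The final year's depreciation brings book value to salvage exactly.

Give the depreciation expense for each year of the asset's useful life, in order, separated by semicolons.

Depreciable base = $160,122 − $23,700 = $136,422.
Year 1: ⌊$160,122 × 200%/6⌋ = $53,374. Book value $106,748.
Year 2: ⌊$106,748 × 200%/6⌋ = $35,582. Book value $71,166.
Year 3: ⌊$71,166 × 200%/6⌋ = $23,722. Book value $47,444.
Year 4: ⌊$47,444 × 200%/6⌋ = $15,814. Book value $31,630.
Year 5: ⌊$31,630 × 200%/6⌋ = $10,543, capped at $7,930. Book value $23,700.
Year 6 (final): $23,700 − $23,700 = $0. Book value $23,700.

$53,374; $35,582; $23,722; $15,814; $7,930; $0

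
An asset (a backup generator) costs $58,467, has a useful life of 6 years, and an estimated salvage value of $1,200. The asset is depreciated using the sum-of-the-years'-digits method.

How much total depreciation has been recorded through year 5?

Depreciable base = $58,467 − $1,200 = $57,267.
Sum of the years' digits = 6+5+4+3+2+1 = 21.
Year 1: $57,267 × 6/21 = $16,362. Book value $42,105.
Year 2: $57,267 × 5/21 = $13,635. Book value $28,470.
Year 3: $57,267 × 4/21 = $10,908. Book value $17,562.
Year 4: $57,267 × 3/21 = $8,181. Book value $9,381.
Year 5: $57,267 × 2/21 = $5,454. Book value $3,927.
Accumulated through year 5 = $58,467 − $3,927 = $54,540.

$54,540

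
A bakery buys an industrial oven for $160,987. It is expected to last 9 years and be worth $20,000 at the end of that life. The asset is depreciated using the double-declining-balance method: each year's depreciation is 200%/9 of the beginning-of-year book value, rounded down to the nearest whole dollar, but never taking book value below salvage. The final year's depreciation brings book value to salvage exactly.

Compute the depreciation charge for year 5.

Depreciable base = $160,987 − $20,000 = $140,987.
Year 1: ⌊$160,987 × 200%/9⌋ = $35,774. Book value $125,213.
Year 2: ⌊$125,213 × 200%/9⌋ = $27,825. Book value $97,388.
Year 3: ⌊$97,388 × 200%/9⌋ = $21,641. Book value $75,747.
Year 4: ⌊$75,747 × 200%/9⌋ = $16,832. Book value $58,915.
Year 5: ⌊$58,915 × 200%/9⌋ = $13,092. Book value $45,823.

$13,092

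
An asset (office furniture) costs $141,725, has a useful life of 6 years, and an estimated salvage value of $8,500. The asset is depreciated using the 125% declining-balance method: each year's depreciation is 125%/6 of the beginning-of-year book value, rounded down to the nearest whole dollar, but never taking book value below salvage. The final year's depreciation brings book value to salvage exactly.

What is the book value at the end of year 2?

Depreciable base = $141,725 − $8,500 = $133,225.
Year 1: ⌊$141,725 × 125%/6⌋ = $29,526. Book value $112,199.
Year 2: ⌊$112,199 × 125%/6⌋ = $23,374. Book value $88,825.

$88,825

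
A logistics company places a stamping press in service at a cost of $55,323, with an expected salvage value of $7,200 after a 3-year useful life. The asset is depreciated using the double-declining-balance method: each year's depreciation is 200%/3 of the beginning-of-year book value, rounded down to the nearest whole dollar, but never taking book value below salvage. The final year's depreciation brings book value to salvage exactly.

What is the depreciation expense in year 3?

$0

Depreciable base = $55,323 − $7,200 = $48,123.
Year 1: ⌊$55,323 × 200%/3⌋ = $36,882. Book value $18,441.
Year 2: ⌊$18,441 × 200%/3⌋ = $12,294, capped at $11,241. Book value $7,200.
Year 3 (final): $7,200 − $7,200 = $0. Book value $7,200.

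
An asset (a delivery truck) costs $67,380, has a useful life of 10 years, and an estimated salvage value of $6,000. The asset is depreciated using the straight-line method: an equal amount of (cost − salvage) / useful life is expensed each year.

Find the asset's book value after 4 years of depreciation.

Depreciable base = $67,380 − $6,000 = $61,380.
Annual expense = $61,380 / 10 = $6,138.
End of year 1: book value $61,242.
End of year 2: book value $55,104.
End of year 3: book value $48,966.
End of year 4: book value $42,828.

$42,828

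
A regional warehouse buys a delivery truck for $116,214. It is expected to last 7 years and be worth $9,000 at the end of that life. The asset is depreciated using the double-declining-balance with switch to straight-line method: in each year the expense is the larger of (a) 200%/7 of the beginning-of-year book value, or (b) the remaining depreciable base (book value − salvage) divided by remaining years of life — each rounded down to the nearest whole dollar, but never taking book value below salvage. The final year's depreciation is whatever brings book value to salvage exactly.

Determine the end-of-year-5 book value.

Depreciable base = $116,214 − $9,000 = $107,214.
Year 1: DB = ⌊$116,214 × 200%/7⌋ = $33,204; SL = ⌊$107,214/7⌋ = $15,316 → take DB $33,204. Book value $83,010.
Year 2: DB = ⌊$83,010 × 200%/7⌋ = $23,717; SL = ⌊$74,010/6⌋ = $12,335 → take DB $23,717. Book value $59,293.
Year 3: DB = ⌊$59,293 × 200%/7⌋ = $16,940; SL = ⌊$50,293/5⌋ = $10,058 → take DB $16,940. Book value $42,353.
Year 4: DB = ⌊$42,353 × 200%/7⌋ = $12,100; SL = ⌊$33,353/4⌋ = $8,338 → take DB $12,100. Book value $30,253.
Year 5: DB = ⌊$30,253 × 200%/7⌋ = $8,643; SL = ⌊$21,253/3⌋ = $7,084 → take DB $8,643. Book value $21,610.

$21,610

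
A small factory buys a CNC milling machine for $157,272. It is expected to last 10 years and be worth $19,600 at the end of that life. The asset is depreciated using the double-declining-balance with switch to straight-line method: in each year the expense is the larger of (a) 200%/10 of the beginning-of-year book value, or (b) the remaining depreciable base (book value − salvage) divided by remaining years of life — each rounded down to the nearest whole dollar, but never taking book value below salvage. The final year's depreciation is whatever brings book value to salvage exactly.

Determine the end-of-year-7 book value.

Depreciable base = $157,272 − $19,600 = $137,672.
Year 1: DB = ⌊$157,272 × 200%/10⌋ = $31,454; SL = ⌊$137,672/10⌋ = $13,767 → take DB $31,454. Book value $125,818.
Year 2: DB = ⌊$125,818 × 200%/10⌋ = $25,163; SL = ⌊$106,218/9⌋ = $11,802 → take DB $25,163. Book value $100,655.
Year 3: DB = ⌊$100,655 × 200%/10⌋ = $20,131; SL = ⌊$81,055/8⌋ = $10,131 → take DB $20,131. Book value $80,524.
Year 4: DB = ⌊$80,524 × 200%/10⌋ = $16,104; SL = ⌊$60,924/7⌋ = $8,703 → take DB $16,104. Book value $64,420.
Year 5: DB = ⌊$64,420 × 200%/10⌋ = $12,884; SL = ⌊$44,820/6⌋ = $7,470 → take DB $12,884. Book value $51,536.
Year 6: DB = ⌊$51,536 × 200%/10⌋ = $10,307; SL = ⌊$31,936/5⌋ = $6,387 → take DB $10,307. Book value $41,229.
Year 7: DB = ⌊$41,229 × 200%/10⌋ = $8,245; SL = ⌊$21,629/4⌋ = $5,407 → take DB $8,245. Book value $32,984.

$32,984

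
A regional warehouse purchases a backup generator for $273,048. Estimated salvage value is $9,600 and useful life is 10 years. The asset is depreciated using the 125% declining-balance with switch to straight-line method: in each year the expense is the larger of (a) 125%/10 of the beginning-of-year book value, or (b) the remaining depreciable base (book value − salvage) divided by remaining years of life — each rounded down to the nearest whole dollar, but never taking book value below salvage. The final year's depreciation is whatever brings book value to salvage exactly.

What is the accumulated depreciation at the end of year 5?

$139,646

Depreciable base = $273,048 − $9,600 = $263,448.
Year 1: DB = ⌊$273,048 × 125%/10⌋ = $34,131; SL = ⌊$263,448/10⌋ = $26,344 → take DB $34,131. Book value $238,917.
Year 2: DB = ⌊$238,917 × 125%/10⌋ = $29,864; SL = ⌊$229,317/9⌋ = $25,479 → take DB $29,864. Book value $209,053.
Year 3: DB = ⌊$209,053 × 125%/10⌋ = $26,131; SL = ⌊$199,453/8⌋ = $24,931 → take DB $26,131. Book value $182,922.
Year 4: DB = ⌊$182,922 × 125%/10⌋ = $22,865; SL = ⌊$173,322/7⌋ = $24,760 → take SL $24,760. Book value $158,162.
Year 5: DB = ⌊$158,162 × 125%/10⌋ = $19,770; SL = ⌊$148,562/6⌋ = $24,760 → take SL $24,760. Book value $133,402.
Accumulated through year 5 = $273,048 − $133,402 = $139,646.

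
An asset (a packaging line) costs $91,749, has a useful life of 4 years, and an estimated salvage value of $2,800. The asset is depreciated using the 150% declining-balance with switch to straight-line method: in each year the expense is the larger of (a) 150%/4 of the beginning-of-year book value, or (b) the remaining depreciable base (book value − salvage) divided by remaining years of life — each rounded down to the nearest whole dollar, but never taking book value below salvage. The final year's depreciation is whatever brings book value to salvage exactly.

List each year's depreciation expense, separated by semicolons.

Depreciable base = $91,749 − $2,800 = $88,949.
Year 1: DB = ⌊$91,749 × 150%/4⌋ = $34,405; SL = ⌊$88,949/4⌋ = $22,237 → take DB $34,405. Book value $57,344.
Year 2: DB = ⌊$57,344 × 150%/4⌋ = $21,504; SL = ⌊$54,544/3⌋ = $18,181 → take DB $21,504. Book value $35,840.
Year 3: DB = ⌊$35,840 × 150%/4⌋ = $13,440; SL = ⌊$33,040/2⌋ = $16,520 → take SL $16,520. Book value $19,320.
Year 4 (final): $19,320 − $2,800 = $16,520. Book value $2,800.

$34,405; $21,504; $16,520; $16,520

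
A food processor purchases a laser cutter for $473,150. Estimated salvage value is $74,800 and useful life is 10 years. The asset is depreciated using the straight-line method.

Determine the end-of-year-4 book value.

Depreciable base = $473,150 − $74,800 = $398,350.
Annual expense = $398,350 / 10 = $39,835.
End of year 1: book value $433,315.
End of year 2: book value $393,480.
End of year 3: book value $353,645.
End of year 4: book value $313,810.

$313,810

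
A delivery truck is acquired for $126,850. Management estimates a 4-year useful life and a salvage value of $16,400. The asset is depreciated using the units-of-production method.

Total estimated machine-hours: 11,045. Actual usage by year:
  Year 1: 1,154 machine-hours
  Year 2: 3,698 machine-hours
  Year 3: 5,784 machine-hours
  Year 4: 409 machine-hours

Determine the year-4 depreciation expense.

Depreciable base = $126,850 − $16,400 = $110,450.
Rate = $110,450 / 11,045 machine-hours = $10 per machine-hour.
Year 1: 1,154 × $10 = $11,540. Book value $115,310.
Year 2: 3,698 × $10 = $36,980. Book value $78,330.
Year 3: 5,784 × $10 = $57,840. Book value $20,490.
Year 4: 409 × $10 = $4,090. Book value $16,400.

$4,090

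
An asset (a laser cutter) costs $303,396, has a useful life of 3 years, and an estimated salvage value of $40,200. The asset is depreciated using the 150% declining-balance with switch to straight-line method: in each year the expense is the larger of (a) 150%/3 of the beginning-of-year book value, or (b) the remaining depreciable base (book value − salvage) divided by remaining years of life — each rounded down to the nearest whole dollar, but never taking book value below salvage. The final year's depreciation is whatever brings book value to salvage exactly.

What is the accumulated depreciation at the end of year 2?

$227,547

Depreciable base = $303,396 − $40,200 = $263,196.
Year 1: DB = ⌊$303,396 × 150%/3⌋ = $151,698; SL = ⌊$263,196/3⌋ = $87,732 → take DB $151,698. Book value $151,698.
Year 2: DB = ⌊$151,698 × 150%/3⌋ = $75,849; SL = ⌊$111,498/2⌋ = $55,749 → take DB $75,849. Book value $75,849.
Accumulated through year 2 = $303,396 − $75,849 = $227,547.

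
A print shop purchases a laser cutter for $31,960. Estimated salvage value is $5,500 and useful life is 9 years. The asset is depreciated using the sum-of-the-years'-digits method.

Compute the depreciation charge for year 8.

$1,176

Depreciable base = $31,960 − $5,500 = $26,460.
Sum of the years' digits = 9+8+7+6+5+4+3+2+1 = 45.
Year 1: $26,460 × 9/45 = $5,292. Book value $26,668.
Year 2: $26,460 × 8/45 = $4,704. Book value $21,964.
Year 3: $26,460 × 7/45 = $4,116. Book value $17,848.
Year 4: $26,460 × 6/45 = $3,528. Book value $14,320.
Year 5: $26,460 × 5/45 = $2,940. Book value $11,380.
Year 6: $26,460 × 4/45 = $2,352. Book value $9,028.
Year 7: $26,460 × 3/45 = $1,764. Book value $7,264.
Year 8: $26,460 × 2/45 = $1,176. Book value $6,088.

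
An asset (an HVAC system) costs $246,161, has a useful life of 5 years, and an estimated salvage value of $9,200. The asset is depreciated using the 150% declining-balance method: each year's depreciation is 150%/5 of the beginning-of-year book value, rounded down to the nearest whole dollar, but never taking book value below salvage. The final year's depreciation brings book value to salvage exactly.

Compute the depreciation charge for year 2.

Depreciable base = $246,161 − $9,200 = $236,961.
Year 1: ⌊$246,161 × 150%/5⌋ = $73,848. Book value $172,313.
Year 2: ⌊$172,313 × 150%/5⌋ = $51,693. Book value $120,620.

$51,693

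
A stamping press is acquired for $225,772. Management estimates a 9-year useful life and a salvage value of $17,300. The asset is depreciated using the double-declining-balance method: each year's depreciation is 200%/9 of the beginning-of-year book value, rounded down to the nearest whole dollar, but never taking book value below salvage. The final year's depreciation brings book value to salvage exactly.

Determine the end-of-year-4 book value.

$82,623

Depreciable base = $225,772 − $17,300 = $208,472.
Year 1: ⌊$225,772 × 200%/9⌋ = $50,171. Book value $175,601.
Year 2: ⌊$175,601 × 200%/9⌋ = $39,022. Book value $136,579.
Year 3: ⌊$136,579 × 200%/9⌋ = $30,350. Book value $106,229.
Year 4: ⌊$106,229 × 200%/9⌋ = $23,606. Book value $82,623.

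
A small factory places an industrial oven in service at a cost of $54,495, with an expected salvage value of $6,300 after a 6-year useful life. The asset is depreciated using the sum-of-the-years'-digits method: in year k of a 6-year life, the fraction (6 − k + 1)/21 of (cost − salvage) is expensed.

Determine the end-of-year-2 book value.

Depreciable base = $54,495 − $6,300 = $48,195.
Sum of the years' digits = 6+5+4+3+2+1 = 21.
Year 1: $48,195 × 6/21 = $13,770. Book value $40,725.
Year 2: $48,195 × 5/21 = $11,475. Book value $29,250.

$29,250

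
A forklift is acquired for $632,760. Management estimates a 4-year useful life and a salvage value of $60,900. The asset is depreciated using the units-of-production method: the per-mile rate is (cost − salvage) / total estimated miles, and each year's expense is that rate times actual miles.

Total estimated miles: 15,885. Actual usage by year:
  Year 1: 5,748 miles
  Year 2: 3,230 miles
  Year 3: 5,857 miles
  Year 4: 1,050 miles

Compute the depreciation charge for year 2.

Depreciable base = $632,760 − $60,900 = $571,860.
Rate = $571,860 / 15,885 miles = $36 per mile.
Year 1: 5,748 × $36 = $206,928. Book value $425,832.
Year 2: 3,230 × $36 = $116,280. Book value $309,552.

$116,280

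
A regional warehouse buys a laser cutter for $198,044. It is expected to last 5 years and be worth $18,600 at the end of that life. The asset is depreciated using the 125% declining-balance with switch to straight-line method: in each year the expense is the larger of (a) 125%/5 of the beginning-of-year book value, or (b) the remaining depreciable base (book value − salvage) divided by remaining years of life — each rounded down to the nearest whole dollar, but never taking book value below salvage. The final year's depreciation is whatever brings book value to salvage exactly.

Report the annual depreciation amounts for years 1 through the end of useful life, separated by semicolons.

Depreciable base = $198,044 − $18,600 = $179,444.
Year 1: DB = ⌊$198,044 × 125%/5⌋ = $49,511; SL = ⌊$179,444/5⌋ = $35,888 → take DB $49,511. Book value $148,533.
Year 2: DB = ⌊$148,533 × 125%/5⌋ = $37,133; SL = ⌊$129,933/4⌋ = $32,483 → take DB $37,133. Book value $111,400.
Year 3: DB = ⌊$111,400 × 125%/5⌋ = $27,850; SL = ⌊$92,800/3⌋ = $30,933 → take SL $30,933. Book value $80,467.
Year 4: DB = ⌊$80,467 × 125%/5⌋ = $20,116; SL = ⌊$61,867/2⌋ = $30,933 → take SL $30,933. Book value $49,534.
Year 5 (final): $49,534 − $18,600 = $30,934. Book value $18,600.

$49,511; $37,133; $30,933; $30,933; $30,934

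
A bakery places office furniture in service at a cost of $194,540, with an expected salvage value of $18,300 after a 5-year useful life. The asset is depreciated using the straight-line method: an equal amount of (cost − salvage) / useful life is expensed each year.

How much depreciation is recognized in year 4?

$35,248

Depreciable base = $194,540 − $18,300 = $176,240.
Annual expense = $176,240 / 5 = $35,248.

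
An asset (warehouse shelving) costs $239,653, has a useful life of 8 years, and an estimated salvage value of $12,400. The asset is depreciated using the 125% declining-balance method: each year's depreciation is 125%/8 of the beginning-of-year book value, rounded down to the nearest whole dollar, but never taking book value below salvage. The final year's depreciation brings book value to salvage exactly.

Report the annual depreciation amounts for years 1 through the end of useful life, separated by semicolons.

$37,445; $31,595; $26,658; $22,492; $18,978; $16,013; $13,511; $60,561

Depreciable base = $239,653 − $12,400 = $227,253.
Year 1: ⌊$239,653 × 125%/8⌋ = $37,445. Book value $202,208.
Year 2: ⌊$202,208 × 125%/8⌋ = $31,595. Book value $170,613.
Year 3: ⌊$170,613 × 125%/8⌋ = $26,658. Book value $143,955.
Year 4: ⌊$143,955 × 125%/8⌋ = $22,492. Book value $121,463.
Year 5: ⌊$121,463 × 125%/8⌋ = $18,978. Book value $102,485.
Year 6: ⌊$102,485 × 125%/8⌋ = $16,013. Book value $86,472.
Year 7: ⌊$86,472 × 125%/8⌋ = $13,511. Book value $72,961.
Year 8 (final): $72,961 − $12,400 = $60,561. Book value $12,400.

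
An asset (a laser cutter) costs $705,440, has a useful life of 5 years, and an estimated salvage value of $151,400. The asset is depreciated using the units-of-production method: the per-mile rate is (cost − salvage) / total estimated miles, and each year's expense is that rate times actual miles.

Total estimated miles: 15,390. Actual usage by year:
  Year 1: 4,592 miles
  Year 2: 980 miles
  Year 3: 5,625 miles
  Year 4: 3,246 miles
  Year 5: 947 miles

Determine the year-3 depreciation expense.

Depreciable base = $705,440 − $151,400 = $554,040.
Rate = $554,040 / 15,390 miles = $36 per mile.
Year 1: 4,592 × $36 = $165,312. Book value $540,128.
Year 2: 980 × $36 = $35,280. Book value $504,848.
Year 3: 5,625 × $36 = $202,500. Book value $302,348.

$202,500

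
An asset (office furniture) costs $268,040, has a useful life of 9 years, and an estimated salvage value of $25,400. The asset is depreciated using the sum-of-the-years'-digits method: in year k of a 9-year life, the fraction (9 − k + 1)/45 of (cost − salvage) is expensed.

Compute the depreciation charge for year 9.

Depreciable base = $268,040 − $25,400 = $242,640.
Sum of the years' digits = 9+8+7+6+5+4+3+2+1 = 45.
Year 1: $242,640 × 9/45 = $48,528. Book value $219,512.
Year 2: $242,640 × 8/45 = $43,136. Book value $176,376.
Year 3: $242,640 × 7/45 = $37,744. Book value $138,632.
Year 4: $242,640 × 6/45 = $32,352. Book value $106,280.
Year 5: $242,640 × 5/45 = $26,960. Book value $79,320.
Year 6: $242,640 × 4/45 = $21,568. Book value $57,752.
Year 7: $242,640 × 3/45 = $16,176. Book value $41,576.
Year 8: $242,640 × 2/45 = $10,784. Book value $30,792.
Year 9: $242,640 × 1/45 = $5,392. Book value $25,400.

$5,392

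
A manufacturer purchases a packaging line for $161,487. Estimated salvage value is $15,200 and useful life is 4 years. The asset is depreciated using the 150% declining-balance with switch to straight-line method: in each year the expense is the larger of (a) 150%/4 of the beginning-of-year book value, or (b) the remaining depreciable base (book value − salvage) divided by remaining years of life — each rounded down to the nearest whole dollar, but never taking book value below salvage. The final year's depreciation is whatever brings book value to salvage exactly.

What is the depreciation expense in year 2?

Depreciable base = $161,487 − $15,200 = $146,287.
Year 1: DB = ⌊$161,487 × 150%/4⌋ = $60,557; SL = ⌊$146,287/4⌋ = $36,571 → take DB $60,557. Book value $100,930.
Year 2: DB = ⌊$100,930 × 150%/4⌋ = $37,848; SL = ⌊$85,730/3⌋ = $28,576 → take DB $37,848. Book value $63,082.

$37,848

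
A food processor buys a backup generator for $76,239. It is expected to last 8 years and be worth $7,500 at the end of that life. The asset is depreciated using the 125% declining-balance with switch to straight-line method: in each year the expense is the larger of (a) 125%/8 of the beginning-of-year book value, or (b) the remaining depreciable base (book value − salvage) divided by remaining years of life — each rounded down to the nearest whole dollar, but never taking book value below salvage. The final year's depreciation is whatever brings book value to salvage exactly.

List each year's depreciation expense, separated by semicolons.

Depreciable base = $76,239 − $7,500 = $68,739.
Year 1: DB = ⌊$76,239 × 125%/8⌋ = $11,912; SL = ⌊$68,739/8⌋ = $8,592 → take DB $11,912. Book value $64,327.
Year 2: DB = ⌊$64,327 × 125%/8⌋ = $10,051; SL = ⌊$56,827/7⌋ = $8,118 → take DB $10,051. Book value $54,276.
Year 3: DB = ⌊$54,276 × 125%/8⌋ = $8,480; SL = ⌊$46,776/6⌋ = $7,796 → take DB $8,480. Book value $45,796.
Year 4: DB = ⌊$45,796 × 125%/8⌋ = $7,155; SL = ⌊$38,296/5⌋ = $7,659 → take SL $7,659. Book value $38,137.
Year 5: DB = ⌊$38,137 × 125%/8⌋ = $5,958; SL = ⌊$30,637/4⌋ = $7,659 → take SL $7,659. Book value $30,478.
Year 6: DB = ⌊$30,478 × 125%/8⌋ = $4,762; SL = ⌊$22,978/3⌋ = $7,659 → take SL $7,659. Book value $22,819.
Year 7: DB = ⌊$22,819 × 125%/8⌋ = $3,565; SL = ⌊$15,319/2⌋ = $7,659 → take SL $7,659. Book value $15,160.
Year 8 (final): $15,160 − $7,500 = $7,660. Book value $7,500.

$11,912; $10,051; $8,480; $7,659; $7,659; $7,659; $7,659; $7,660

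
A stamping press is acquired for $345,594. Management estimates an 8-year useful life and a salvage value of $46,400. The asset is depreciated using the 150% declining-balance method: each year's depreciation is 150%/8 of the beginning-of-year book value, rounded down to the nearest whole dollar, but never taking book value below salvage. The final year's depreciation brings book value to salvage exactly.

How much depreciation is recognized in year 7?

Depreciable base = $345,594 − $46,400 = $299,194.
Year 1: ⌊$345,594 × 150%/8⌋ = $64,798. Book value $280,796.
Year 2: ⌊$280,796 × 150%/8⌋ = $52,649. Book value $228,147.
Year 3: ⌊$228,147 × 150%/8⌋ = $42,777. Book value $185,370.
Year 4: ⌊$185,370 × 150%/8⌋ = $34,756. Book value $150,614.
Year 5: ⌊$150,614 × 150%/8⌋ = $28,240. Book value $122,374.
Year 6: ⌊$122,374 × 150%/8⌋ = $22,945. Book value $99,429.
Year 7: ⌊$99,429 × 150%/8⌋ = $18,642. Book value $80,787.

$18,642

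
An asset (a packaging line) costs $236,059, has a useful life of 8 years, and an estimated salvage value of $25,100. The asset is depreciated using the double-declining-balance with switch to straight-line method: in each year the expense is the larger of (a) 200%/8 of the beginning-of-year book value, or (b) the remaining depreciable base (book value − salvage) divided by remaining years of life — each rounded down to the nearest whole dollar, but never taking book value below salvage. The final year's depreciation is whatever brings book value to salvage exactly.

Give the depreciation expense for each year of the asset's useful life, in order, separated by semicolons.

$59,014; $44,261; $33,196; $24,897; $18,672; $14,004; $10,503; $6,412

Depreciable base = $236,059 − $25,100 = $210,959.
Year 1: DB = ⌊$236,059 × 200%/8⌋ = $59,014; SL = ⌊$210,959/8⌋ = $26,369 → take DB $59,014. Book value $177,045.
Year 2: DB = ⌊$177,045 × 200%/8⌋ = $44,261; SL = ⌊$151,945/7⌋ = $21,706 → take DB $44,261. Book value $132,784.
Year 3: DB = ⌊$132,784 × 200%/8⌋ = $33,196; SL = ⌊$107,684/6⌋ = $17,947 → take DB $33,196. Book value $99,588.
Year 4: DB = ⌊$99,588 × 200%/8⌋ = $24,897; SL = ⌊$74,488/5⌋ = $14,897 → take DB $24,897. Book value $74,691.
Year 5: DB = ⌊$74,691 × 200%/8⌋ = $18,672; SL = ⌊$49,591/4⌋ = $12,397 → take DB $18,672. Book value $56,019.
Year 6: DB = ⌊$56,019 × 200%/8⌋ = $14,004; SL = ⌊$30,919/3⌋ = $10,306 → take DB $14,004. Book value $42,015.
Year 7: DB = ⌊$42,015 × 200%/8⌋ = $10,503; SL = ⌊$16,915/2⌋ = $8,457 → take DB $10,503. Book value $31,512.
Year 8 (final): $31,512 − $25,100 = $6,412. Book value $25,100.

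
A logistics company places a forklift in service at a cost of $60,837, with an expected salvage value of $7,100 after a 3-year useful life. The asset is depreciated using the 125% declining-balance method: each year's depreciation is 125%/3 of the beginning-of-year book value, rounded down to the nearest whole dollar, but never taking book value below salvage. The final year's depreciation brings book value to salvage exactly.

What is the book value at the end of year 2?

$20,702

Depreciable base = $60,837 − $7,100 = $53,737.
Year 1: ⌊$60,837 × 125%/3⌋ = $25,348. Book value $35,489.
Year 2: ⌊$35,489 × 125%/3⌋ = $14,787. Book value $20,702.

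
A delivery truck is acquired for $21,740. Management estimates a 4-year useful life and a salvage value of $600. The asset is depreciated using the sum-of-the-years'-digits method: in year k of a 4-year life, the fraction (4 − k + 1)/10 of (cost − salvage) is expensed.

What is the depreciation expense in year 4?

$2,114

Depreciable base = $21,740 − $600 = $21,140.
Sum of the years' digits = 4+3+2+1 = 10.
Year 1: $21,140 × 4/10 = $8,456. Book value $13,284.
Year 2: $21,140 × 3/10 = $6,342. Book value $6,942.
Year 3: $21,140 × 2/10 = $4,228. Book value $2,714.
Year 4: $21,140 × 1/10 = $2,114. Book value $600.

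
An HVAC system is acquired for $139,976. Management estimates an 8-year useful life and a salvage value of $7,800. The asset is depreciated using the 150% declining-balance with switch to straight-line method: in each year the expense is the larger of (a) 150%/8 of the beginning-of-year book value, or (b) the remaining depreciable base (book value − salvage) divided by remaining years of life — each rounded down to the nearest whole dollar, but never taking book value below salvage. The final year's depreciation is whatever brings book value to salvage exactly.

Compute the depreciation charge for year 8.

$13,301

Depreciable base = $139,976 − $7,800 = $132,176.
Year 1: DB = ⌊$139,976 × 150%/8⌋ = $26,245; SL = ⌊$132,176/8⌋ = $16,522 → take DB $26,245. Book value $113,731.
Year 2: DB = ⌊$113,731 × 150%/8⌋ = $21,324; SL = ⌊$105,931/7⌋ = $15,133 → take DB $21,324. Book value $92,407.
Year 3: DB = ⌊$92,407 × 150%/8⌋ = $17,326; SL = ⌊$84,607/6⌋ = $14,101 → take DB $17,326. Book value $75,081.
Year 4: DB = ⌊$75,081 × 150%/8⌋ = $14,077; SL = ⌊$67,281/5⌋ = $13,456 → take DB $14,077. Book value $61,004.
Year 5: DB = ⌊$61,004 × 150%/8⌋ = $11,438; SL = ⌊$53,204/4⌋ = $13,301 → take SL $13,301. Book value $47,703.
Year 6: DB = ⌊$47,703 × 150%/8⌋ = $8,944; SL = ⌊$39,903/3⌋ = $13,301 → take SL $13,301. Book value $34,402.
Year 7: DB = ⌊$34,402 × 150%/8⌋ = $6,450; SL = ⌊$26,602/2⌋ = $13,301 → take SL $13,301. Book value $21,101.
Year 8 (final): $21,101 − $7,800 = $13,301. Book value $7,800.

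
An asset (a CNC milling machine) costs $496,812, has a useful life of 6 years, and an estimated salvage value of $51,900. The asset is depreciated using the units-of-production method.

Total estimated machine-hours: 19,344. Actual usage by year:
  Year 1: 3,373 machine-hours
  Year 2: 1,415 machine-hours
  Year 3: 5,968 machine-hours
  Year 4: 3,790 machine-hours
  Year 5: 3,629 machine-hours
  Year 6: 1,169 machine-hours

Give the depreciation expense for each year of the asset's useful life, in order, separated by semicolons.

Depreciable base = $496,812 − $51,900 = $444,912.
Rate = $444,912 / 19,344 machine-hours = $23 per machine-hour.
Year 1: 3,373 × $23 = $77,579. Book value $419,233.
Year 2: 1,415 × $23 = $32,545. Book value $386,688.
Year 3: 5,968 × $23 = $137,264. Book value $249,424.
Year 4: 3,790 × $23 = $87,170. Book value $162,254.
Year 5: 3,629 × $23 = $83,467. Book value $78,787.
Year 6: 1,169 × $23 = $26,887. Book value $51,900.

$77,579; $32,545; $137,264; $87,170; $83,467; $26,887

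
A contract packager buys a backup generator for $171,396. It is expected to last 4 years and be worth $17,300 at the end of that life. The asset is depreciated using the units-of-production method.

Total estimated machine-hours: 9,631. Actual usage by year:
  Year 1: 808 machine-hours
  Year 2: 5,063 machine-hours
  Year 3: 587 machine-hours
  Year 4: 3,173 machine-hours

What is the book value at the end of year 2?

Depreciable base = $171,396 − $17,300 = $154,096.
Rate = $154,096 / 9,631 machine-hours = $16 per machine-hour.
Year 1: 808 × $16 = $12,928. Book value $158,468.
Year 2: 5,063 × $16 = $81,008. Book value $77,460.

$77,460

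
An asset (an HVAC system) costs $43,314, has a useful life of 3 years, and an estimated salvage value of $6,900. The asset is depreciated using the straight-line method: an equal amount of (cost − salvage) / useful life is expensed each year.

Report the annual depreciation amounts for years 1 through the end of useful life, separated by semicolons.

$12,138; $12,138; $12,138

Depreciable base = $43,314 − $6,900 = $36,414.
Annual expense = $36,414 / 3 = $12,138.
End of year 1: book value $31,176.
End of year 2: book value $19,038.
End of year 3: book value $6,900.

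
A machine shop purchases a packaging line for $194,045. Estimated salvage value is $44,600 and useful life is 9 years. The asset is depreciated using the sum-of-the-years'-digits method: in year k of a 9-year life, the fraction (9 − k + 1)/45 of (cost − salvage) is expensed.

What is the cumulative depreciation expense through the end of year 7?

Depreciable base = $194,045 − $44,600 = $149,445.
Sum of the years' digits = 9+8+7+6+5+4+3+2+1 = 45.
Year 1: $149,445 × 9/45 = $29,889. Book value $164,156.
Year 2: $149,445 × 8/45 = $26,568. Book value $137,588.
Year 3: $149,445 × 7/45 = $23,247. Book value $114,341.
Year 4: $149,445 × 6/45 = $19,926. Book value $94,415.
Year 5: $149,445 × 5/45 = $16,605. Book value $77,810.
Year 6: $149,445 × 4/45 = $13,284. Book value $64,526.
Year 7: $149,445 × 3/45 = $9,963. Book value $54,563.
Accumulated through year 7 = $194,045 − $54,563 = $139,482.

$139,482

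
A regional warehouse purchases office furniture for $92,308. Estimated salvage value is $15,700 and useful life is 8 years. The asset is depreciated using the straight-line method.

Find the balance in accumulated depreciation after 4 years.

Depreciable base = $92,308 − $15,700 = $76,608.
Annual expense = $76,608 / 8 = $9,576.
End of year 1: book value $82,732.
End of year 2: book value $73,156.
End of year 3: book value $63,580.
End of year 4: book value $54,004.
Accumulated through year 4 = $92,308 − $54,004 = $38,304.

$38,304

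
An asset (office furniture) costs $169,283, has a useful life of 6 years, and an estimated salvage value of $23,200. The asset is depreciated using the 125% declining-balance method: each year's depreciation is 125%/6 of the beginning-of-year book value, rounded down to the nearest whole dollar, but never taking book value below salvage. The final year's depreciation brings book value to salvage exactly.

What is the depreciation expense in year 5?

Depreciable base = $169,283 − $23,200 = $146,083.
Year 1: ⌊$169,283 × 125%/6⌋ = $35,267. Book value $134,016.
Year 2: ⌊$134,016 × 125%/6⌋ = $27,920. Book value $106,096.
Year 3: ⌊$106,096 × 125%/6⌋ = $22,103. Book value $83,993.
Year 4: ⌊$83,993 × 125%/6⌋ = $17,498. Book value $66,495.
Year 5: ⌊$66,495 × 125%/6⌋ = $13,853. Book value $52,642.

$13,853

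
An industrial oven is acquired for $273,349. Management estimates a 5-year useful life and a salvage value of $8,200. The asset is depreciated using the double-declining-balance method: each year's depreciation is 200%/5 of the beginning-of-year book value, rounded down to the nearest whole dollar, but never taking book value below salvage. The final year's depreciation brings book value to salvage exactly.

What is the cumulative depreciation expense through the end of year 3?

Depreciable base = $273,349 − $8,200 = $265,149.
Year 1: ⌊$273,349 × 200%/5⌋ = $109,339. Book value $164,010.
Year 2: ⌊$164,010 × 200%/5⌋ = $65,604. Book value $98,406.
Year 3: ⌊$98,406 × 200%/5⌋ = $39,362. Book value $59,044.
Accumulated through year 3 = $273,349 − $59,044 = $214,305.

$214,305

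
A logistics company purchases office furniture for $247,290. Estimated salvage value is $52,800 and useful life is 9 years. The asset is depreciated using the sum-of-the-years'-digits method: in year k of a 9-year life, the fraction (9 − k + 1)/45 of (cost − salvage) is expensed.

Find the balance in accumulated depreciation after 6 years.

Depreciable base = $247,290 − $52,800 = $194,490.
Sum of the years' digits = 9+8+7+6+5+4+3+2+1 = 45.
Year 1: $194,490 × 9/45 = $38,898. Book value $208,392.
Year 2: $194,490 × 8/45 = $34,576. Book value $173,816.
Year 3: $194,490 × 7/45 = $30,254. Book value $143,562.
Year 4: $194,490 × 6/45 = $25,932. Book value $117,630.
Year 5: $194,490 × 5/45 = $21,610. Book value $96,020.
Year 6: $194,490 × 4/45 = $17,288. Book value $78,732.
Accumulated through year 6 = $247,290 − $78,732 = $168,558.

$168,558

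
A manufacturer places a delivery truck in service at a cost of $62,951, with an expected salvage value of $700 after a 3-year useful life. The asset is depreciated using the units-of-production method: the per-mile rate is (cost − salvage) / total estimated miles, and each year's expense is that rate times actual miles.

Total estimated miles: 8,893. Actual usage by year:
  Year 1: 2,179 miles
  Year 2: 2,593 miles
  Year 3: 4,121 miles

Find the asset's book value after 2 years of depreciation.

$29,547

Depreciable base = $62,951 − $700 = $62,251.
Rate = $62,251 / 8,893 miles = $7 per mile.
Year 1: 2,179 × $7 = $15,253. Book value $47,698.
Year 2: 2,593 × $7 = $18,151. Book value $29,547.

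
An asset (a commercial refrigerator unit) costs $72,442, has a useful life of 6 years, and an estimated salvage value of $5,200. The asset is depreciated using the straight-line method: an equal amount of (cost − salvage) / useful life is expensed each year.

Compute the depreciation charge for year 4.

Depreciable base = $72,442 − $5,200 = $67,242.
Annual expense = $67,242 / 6 = $11,207.

$11,207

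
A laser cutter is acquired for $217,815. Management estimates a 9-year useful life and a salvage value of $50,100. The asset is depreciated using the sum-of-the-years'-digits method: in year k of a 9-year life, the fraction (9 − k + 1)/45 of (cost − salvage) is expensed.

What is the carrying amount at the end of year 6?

$72,462

Depreciable base = $217,815 − $50,100 = $167,715.
Sum of the years' digits = 9+8+7+6+5+4+3+2+1 = 45.
Year 1: $167,715 × 9/45 = $33,543. Book value $184,272.
Year 2: $167,715 × 8/45 = $29,816. Book value $154,456.
Year 3: $167,715 × 7/45 = $26,089. Book value $128,367.
Year 4: $167,715 × 6/45 = $22,362. Book value $106,005.
Year 5: $167,715 × 5/45 = $18,635. Book value $87,370.
Year 6: $167,715 × 4/45 = $14,908. Book value $72,462.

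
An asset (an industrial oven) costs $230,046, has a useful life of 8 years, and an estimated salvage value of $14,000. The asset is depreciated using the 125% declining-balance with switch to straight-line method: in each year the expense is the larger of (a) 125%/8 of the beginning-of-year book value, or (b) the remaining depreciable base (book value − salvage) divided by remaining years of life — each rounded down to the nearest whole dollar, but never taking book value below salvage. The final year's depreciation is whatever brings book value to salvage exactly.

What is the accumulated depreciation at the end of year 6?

$166,372

Depreciable base = $230,046 − $14,000 = $216,046.
Year 1: DB = ⌊$230,046 × 125%/8⌋ = $35,944; SL = ⌊$216,046/8⌋ = $27,005 → take DB $35,944. Book value $194,102.
Year 2: DB = ⌊$194,102 × 125%/8⌋ = $30,328; SL = ⌊$180,102/7⌋ = $25,728 → take DB $30,328. Book value $163,774.
Year 3: DB = ⌊$163,774 × 125%/8⌋ = $25,589; SL = ⌊$149,774/6⌋ = $24,962 → take DB $25,589. Book value $138,185.
Year 4: DB = ⌊$138,185 × 125%/8⌋ = $21,591; SL = ⌊$124,185/5⌋ = $24,837 → take SL $24,837. Book value $113,348.
Year 5: DB = ⌊$113,348 × 125%/8⌋ = $17,710; SL = ⌊$99,348/4⌋ = $24,837 → take SL $24,837. Book value $88,511.
Year 6: DB = ⌊$88,511 × 125%/8⌋ = $13,829; SL = ⌊$74,511/3⌋ = $24,837 → take SL $24,837. Book value $63,674.
Accumulated through year 6 = $230,046 − $63,674 = $166,372.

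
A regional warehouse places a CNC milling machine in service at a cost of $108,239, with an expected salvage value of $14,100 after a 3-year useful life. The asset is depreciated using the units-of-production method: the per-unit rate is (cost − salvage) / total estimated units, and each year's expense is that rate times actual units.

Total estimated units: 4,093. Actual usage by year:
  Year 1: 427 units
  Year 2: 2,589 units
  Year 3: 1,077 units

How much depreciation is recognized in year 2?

$59,547

Depreciable base = $108,239 − $14,100 = $94,139.
Rate = $94,139 / 4,093 units = $23 per unit.
Year 1: 427 × $23 = $9,821. Book value $98,418.
Year 2: 2,589 × $23 = $59,547. Book value $38,871.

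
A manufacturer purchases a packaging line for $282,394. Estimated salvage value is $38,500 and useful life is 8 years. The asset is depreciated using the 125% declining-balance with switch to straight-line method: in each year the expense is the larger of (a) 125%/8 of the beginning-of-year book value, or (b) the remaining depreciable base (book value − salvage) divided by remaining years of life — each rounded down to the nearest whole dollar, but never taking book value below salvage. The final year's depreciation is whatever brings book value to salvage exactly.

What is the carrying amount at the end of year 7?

Depreciable base = $282,394 − $38,500 = $243,894.
Year 1: DB = ⌊$282,394 × 125%/8⌋ = $44,124; SL = ⌊$243,894/8⌋ = $30,486 → take DB $44,124. Book value $238,270.
Year 2: DB = ⌊$238,270 × 125%/8⌋ = $37,229; SL = ⌊$199,770/7⌋ = $28,538 → take DB $37,229. Book value $201,041.
Year 3: DB = ⌊$201,041 × 125%/8⌋ = $31,412; SL = ⌊$162,541/6⌋ = $27,090 → take DB $31,412. Book value $169,629.
Year 4: DB = ⌊$169,629 × 125%/8⌋ = $26,504; SL = ⌊$131,129/5⌋ = $26,225 → take DB $26,504. Book value $143,125.
Year 5: DB = ⌊$143,125 × 125%/8⌋ = $22,363; SL = ⌊$104,625/4⌋ = $26,156 → take SL $26,156. Book value $116,969.
Year 6: DB = ⌊$116,969 × 125%/8⌋ = $18,276; SL = ⌊$78,469/3⌋ = $26,156 → take SL $26,156. Book value $90,813.
Year 7: DB = ⌊$90,813 × 125%/8⌋ = $14,189; SL = ⌊$52,313/2⌋ = $26,156 → take SL $26,156. Book value $64,657.

$64,657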